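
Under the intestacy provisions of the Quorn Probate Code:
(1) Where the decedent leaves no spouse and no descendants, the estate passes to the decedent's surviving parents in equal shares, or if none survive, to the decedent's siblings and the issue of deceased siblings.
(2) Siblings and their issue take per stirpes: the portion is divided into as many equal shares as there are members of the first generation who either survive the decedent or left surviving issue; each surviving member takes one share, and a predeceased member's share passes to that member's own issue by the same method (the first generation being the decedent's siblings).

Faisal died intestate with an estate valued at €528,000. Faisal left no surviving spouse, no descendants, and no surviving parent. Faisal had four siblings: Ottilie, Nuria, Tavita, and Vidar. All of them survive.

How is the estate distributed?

Ottilie: €132,000; Nuria: €132,000; Tavita: €132,000; Vidar: €132,000

The entire €528,000 passes to the siblings and their issue.
That amount (€528,000) is divided into 4 shares of €132,000: Ottilie, Nuria, Tavita, and Vidar each take €132,000.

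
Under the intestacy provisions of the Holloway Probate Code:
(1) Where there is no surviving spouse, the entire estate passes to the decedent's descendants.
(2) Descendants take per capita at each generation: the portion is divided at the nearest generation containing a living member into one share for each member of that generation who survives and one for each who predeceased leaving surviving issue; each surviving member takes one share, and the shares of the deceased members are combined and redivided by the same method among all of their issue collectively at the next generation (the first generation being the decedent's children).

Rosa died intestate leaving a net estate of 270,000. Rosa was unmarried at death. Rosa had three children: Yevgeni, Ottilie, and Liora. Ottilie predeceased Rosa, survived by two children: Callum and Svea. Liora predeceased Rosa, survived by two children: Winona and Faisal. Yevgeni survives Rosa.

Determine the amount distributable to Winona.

Winona receives 45,000.

The entire 270,000 passes to the descendants.
That amount (270,000) is divided at the children's generation into 3 shares of 90,000. Yevgeni takes 90,000. The 2 shares of the deceased (Ottilie and Liora) are combined into a pool of 180,000.
That pool (180,000) is divided at the grandchildren's generation equally among Callum, Svea, Winona, and Faisal: 45,000 each.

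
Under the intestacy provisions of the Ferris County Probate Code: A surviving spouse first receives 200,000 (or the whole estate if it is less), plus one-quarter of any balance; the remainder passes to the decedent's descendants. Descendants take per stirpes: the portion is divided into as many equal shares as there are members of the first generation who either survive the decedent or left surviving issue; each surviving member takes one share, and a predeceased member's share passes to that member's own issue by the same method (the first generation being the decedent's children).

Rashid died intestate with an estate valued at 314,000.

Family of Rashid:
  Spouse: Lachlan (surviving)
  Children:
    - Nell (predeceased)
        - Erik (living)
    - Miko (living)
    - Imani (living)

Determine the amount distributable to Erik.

Lachlan first takes 200,000, leaving a balance of 114,000. Lachlan then takes one-quarter of the balance (28,500), for a total of 228,500. The remaining 85,500 passes to the descendants.
The descendants' portion (85,500) is divided into 3 shares of 28,500: Miko and Imani each take 28,500; Nell's 28,500 share passes to Nell's issue.
Nell's share (28,500) passes entirely to Erik.

Erik receives 28,500.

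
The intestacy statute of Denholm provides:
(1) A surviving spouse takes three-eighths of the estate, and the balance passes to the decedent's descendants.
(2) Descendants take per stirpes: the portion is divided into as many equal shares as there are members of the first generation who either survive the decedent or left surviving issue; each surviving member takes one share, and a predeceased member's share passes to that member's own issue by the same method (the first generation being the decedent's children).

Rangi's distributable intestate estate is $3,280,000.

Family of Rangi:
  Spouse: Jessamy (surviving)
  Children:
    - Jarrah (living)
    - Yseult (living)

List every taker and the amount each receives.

Jessamy takes three-eighths of $3,280,000 = $1,230,000. The remaining $2,050,000 passes to the descendants.
The descendants' portion ($2,050,000) is divided into 2 shares of $1,025,000: Jarrah and Yseult each take $1,025,000.

Jessamy: $1,230,000; Jarrah: $1,025,000; Yseult: $1,025,000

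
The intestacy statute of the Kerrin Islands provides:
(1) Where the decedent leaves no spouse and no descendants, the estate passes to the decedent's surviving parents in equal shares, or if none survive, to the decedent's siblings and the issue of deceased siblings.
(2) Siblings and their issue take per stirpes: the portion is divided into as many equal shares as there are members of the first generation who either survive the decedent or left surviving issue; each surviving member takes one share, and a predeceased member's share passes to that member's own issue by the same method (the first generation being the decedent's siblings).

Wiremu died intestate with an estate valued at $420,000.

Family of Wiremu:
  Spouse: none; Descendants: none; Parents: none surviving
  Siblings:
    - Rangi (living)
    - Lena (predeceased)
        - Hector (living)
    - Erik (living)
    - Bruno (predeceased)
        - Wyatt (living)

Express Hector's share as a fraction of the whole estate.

The entire $420,000 passes to the siblings and their issue.
That amount ($420,000) is divided into 4 shares of $105,000: Rangi and Erik each take $105,000; Lena's $105,000 share passes to Lena's issue; Bruno's $105,000 share passes to Bruno's issue.
Lena's share ($105,000) passes entirely to Hector.
Bruno's share ($105,000) passes entirely to Wyatt.

Hector receives 1/4 of the estate.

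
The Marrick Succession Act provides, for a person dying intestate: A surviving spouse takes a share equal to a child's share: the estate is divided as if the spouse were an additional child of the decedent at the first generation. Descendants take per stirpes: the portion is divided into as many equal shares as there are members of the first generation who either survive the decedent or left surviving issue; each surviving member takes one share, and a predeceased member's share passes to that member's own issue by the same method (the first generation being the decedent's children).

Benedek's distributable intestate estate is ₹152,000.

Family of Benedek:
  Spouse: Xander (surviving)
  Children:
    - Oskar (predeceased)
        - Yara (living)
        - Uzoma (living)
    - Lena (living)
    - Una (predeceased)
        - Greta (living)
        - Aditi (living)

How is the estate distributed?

The spouse counts as an additional share at the children's level, so there are 4 primary shares of ₹38,000. Xander takes one such share (₹38,000).
The children's combined portion (₹114,000) is divided into 3 shares of ₹38,000: Lena takes ₹38,000; Oskar's ₹38,000 share passes to Oskar's issue; Una's ₹38,000 share passes to Una's issue.
Oskar's share (₹38,000) is divided into 2 shares of ₹19,000: Yara and Uzoma each take ₹19,000.
Una's share (₹38,000) is divided into 2 shares of ₹19,000: Greta and Aditi each take ₹19,000.

Xander: ₹38,000; Yara: ₹19,000; Uzoma: ₹19,000; Lena: ₹38,000; Greta: ₹19,000; Aditi: ₹19,000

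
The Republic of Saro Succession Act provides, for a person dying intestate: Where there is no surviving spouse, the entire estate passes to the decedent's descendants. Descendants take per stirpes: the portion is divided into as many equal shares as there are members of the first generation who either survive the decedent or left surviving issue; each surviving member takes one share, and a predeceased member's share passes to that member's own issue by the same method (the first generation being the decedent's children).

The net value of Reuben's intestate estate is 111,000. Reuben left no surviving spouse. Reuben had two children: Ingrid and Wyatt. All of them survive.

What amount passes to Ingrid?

Ingrid receives 55,500.

The entire 111,000 passes to the descendants.
That amount (111,000) is divided into 2 shares of 55,500: Ingrid and Wyatt each take 55,500.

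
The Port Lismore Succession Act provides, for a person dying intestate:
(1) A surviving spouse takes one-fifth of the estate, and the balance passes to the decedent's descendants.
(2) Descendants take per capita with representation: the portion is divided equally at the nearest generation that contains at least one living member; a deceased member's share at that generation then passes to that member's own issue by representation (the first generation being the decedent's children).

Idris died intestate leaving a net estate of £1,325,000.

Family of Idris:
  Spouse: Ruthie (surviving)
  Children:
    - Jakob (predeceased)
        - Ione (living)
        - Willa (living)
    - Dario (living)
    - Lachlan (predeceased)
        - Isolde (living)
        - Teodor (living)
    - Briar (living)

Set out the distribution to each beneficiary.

Ruthie: £265,000; Ione: £132,500; Willa: £132,500; Dario: £265,000; Isolde: £132,500; Teodor: £132,500; Briar: £265,000

Ruthie takes one-fifth of £1,325,000 = £265,000. The remaining £1,060,000 passes to the descendants.
The descendants' portion (£1,060,000) is divided into 4 shares of £265,000: Dario and Briar each take £265,000; Jakob's £265,000 share passes to Jakob's issue; Lachlan's £265,000 share passes to Lachlan's issue.
Jakob's share (£265,000) is divided into 2 shares of £132,500: Ione and Willa each take £132,500.
Lachlan's share (£265,000) is divided into 2 shares of £132,500: Isolde and Teodor each take £132,500.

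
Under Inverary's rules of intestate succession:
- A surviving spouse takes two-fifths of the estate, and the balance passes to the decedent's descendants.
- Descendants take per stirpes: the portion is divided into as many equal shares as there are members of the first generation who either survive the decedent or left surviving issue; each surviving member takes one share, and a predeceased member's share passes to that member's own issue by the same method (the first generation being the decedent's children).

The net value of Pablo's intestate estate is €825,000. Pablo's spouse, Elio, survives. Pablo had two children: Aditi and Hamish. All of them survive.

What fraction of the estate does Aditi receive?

Aditi receives 3/10 of the estate.

Elio takes two-fifths of €825,000 = €330,000. The remaining €495,000 passes to the descendants.
The descendants' portion (€495,000) is divided into 2 shares of €247,500: Aditi and Hamish each take €247,500.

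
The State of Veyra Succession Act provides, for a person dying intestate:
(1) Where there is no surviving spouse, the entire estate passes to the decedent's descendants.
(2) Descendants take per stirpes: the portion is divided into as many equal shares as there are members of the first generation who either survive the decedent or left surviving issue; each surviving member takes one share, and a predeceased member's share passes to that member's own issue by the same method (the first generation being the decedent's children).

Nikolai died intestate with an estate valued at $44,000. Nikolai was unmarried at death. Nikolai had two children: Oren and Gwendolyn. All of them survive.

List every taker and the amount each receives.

The entire $44,000 passes to the descendants.
That amount ($44,000) is divided into 2 shares of $22,000: Oren and Gwendolyn each take $22,000.

Oren: $22,000; Gwendolyn: $22,000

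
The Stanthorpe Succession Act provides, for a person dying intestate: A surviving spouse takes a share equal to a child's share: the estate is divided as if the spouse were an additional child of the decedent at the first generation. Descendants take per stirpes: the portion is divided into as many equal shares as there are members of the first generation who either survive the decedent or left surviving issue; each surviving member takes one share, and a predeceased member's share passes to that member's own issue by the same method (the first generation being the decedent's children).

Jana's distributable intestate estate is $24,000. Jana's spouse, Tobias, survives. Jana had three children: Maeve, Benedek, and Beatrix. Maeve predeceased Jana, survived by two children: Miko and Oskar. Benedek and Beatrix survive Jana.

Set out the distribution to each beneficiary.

The spouse counts as an additional share at the children's level, so there are 4 primary shares of $6,000. Tobias takes one such share ($6,000).
The children's combined portion ($18,000) is divided into 3 shares of $6,000: Benedek and Beatrix each take $6,000; Maeve's $6,000 share passes to Maeve's issue.
Maeve's share ($6,000) is divided into 2 shares of $3,000: Miko and Oskar each take $3,000.

Tobias: $6,000; Miko: $3,000; Oskar: $3,000; Benedek: $6,000; Beatrix: $6,000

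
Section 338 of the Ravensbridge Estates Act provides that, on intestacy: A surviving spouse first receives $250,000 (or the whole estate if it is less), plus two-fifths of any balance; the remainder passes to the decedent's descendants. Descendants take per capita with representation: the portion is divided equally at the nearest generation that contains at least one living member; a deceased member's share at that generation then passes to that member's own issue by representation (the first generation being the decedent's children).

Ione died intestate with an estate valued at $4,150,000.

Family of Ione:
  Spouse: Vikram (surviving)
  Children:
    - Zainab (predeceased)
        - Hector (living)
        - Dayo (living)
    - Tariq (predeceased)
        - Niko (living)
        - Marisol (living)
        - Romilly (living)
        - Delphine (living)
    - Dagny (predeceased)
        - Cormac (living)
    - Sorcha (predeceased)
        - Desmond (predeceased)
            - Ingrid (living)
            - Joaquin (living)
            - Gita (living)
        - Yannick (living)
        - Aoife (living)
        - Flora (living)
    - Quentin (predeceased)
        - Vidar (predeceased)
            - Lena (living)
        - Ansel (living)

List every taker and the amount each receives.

Vikram: $1,810,000; Hector: $180,000; Dayo: $180,000; Niko: $180,000; Marisol: $180,000; Romilly: $180,000; Delphine: $180,000; Cormac: $180,000; Ingrid: $60,000; Joaquin: $60,000; Gita: $60,000; Yannick: $180,000; Aoife: $180,000; Flora: $180,000; Lena: $180,000; Ansel: $180,000

Vikram first takes $250,000, leaving a balance of $3,900,000. Vikram then takes two-fifths of the balance ($1,560,000), for a total of $1,810,000. The remaining $2,340,000 passes to the descendants.
No child survives, so the initial division is made at the grandchildren's generation.
The descendants' portion ($2,340,000) is divided into 13 shares of $180,000: Hector, Dayo, Niko, Marisol, Romilly, Delphine, Cormac, Yannick, Aoife, Flora, and Ansel each take $180,000; Desmond's $180,000 share passes to Desmond's issue; Vidar's $180,000 share passes to Vidar's issue.
Desmond's share ($180,000) is divided into 3 shares of $60,000: Ingrid, Joaquin, and Gita each take $60,000.
Vidar's share ($180,000) passes entirely to Lena.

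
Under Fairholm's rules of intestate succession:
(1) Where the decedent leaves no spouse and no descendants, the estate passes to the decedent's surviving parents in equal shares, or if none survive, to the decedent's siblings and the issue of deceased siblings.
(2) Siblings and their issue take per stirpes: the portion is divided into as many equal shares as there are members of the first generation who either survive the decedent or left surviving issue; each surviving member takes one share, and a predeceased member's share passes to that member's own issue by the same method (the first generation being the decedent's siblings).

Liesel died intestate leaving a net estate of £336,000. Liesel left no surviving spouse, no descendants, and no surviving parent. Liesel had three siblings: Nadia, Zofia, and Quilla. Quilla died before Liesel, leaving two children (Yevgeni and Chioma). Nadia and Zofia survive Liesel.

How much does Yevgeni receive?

Yevgeni receives £56,000.

The entire £336,000 passes to the siblings and their issue.
That amount (£336,000) is divided into 3 shares of £112,000: Nadia and Zofia each take £112,000; Quilla's £112,000 share passes to Quilla's issue.
Quilla's share (£112,000) is divided into 2 shares of £56,000: Yevgeni and Chioma each take £56,000.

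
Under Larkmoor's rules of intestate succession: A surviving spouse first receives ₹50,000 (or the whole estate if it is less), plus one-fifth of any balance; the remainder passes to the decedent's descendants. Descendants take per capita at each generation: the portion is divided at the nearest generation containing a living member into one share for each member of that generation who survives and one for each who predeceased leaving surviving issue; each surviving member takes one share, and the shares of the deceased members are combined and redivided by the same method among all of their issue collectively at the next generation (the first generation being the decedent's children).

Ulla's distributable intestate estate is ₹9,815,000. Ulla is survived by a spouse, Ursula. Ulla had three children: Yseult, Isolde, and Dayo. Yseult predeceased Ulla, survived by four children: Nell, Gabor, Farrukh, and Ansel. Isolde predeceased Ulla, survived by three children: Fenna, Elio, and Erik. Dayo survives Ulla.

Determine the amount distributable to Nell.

Ursula first takes ₹50,000, leaving a balance of ₹9,765,000. Ursula then takes one-fifth of the balance (₹1,953,000), for a total of ₹2,003,000. The remaining ₹7,812,000 passes to the descendants.
The descendants' portion (₹7,812,000) is divided at the children's generation into 3 shares of ₹2,604,000. Dayo takes ₹2,604,000. The 2 shares of the deceased (Yseult and Isolde) are combined into a pool of ₹5,208,000.
That pool (₹5,208,000) is divided at the grandchildren's generation equally among Nell, Gabor, Farrukh, Ansel, Fenna, Elio, and Erik: ₹744,000 each.

Nell receives ₹744,000.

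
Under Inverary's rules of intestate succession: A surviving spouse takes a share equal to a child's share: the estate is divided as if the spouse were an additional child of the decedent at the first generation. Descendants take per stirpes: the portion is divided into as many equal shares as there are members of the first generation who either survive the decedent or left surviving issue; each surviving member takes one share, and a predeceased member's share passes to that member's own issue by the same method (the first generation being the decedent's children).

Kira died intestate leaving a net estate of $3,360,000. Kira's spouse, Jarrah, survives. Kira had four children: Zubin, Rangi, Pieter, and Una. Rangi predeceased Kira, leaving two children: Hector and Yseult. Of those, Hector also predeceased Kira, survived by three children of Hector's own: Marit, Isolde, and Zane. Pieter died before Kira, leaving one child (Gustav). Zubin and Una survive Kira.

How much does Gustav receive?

Gustav receives $672,000.

The spouse counts as an additional share at the children's level, so there are 5 primary shares of $672,000. Jarrah takes one such share ($672,000).
The children's combined portion ($2,688,000) is divided into 4 shares of $672,000: Zubin and Una each take $672,000; Rangi's $672,000 share passes to Rangi's issue; Pieter's $672,000 share passes to Pieter's issue.
Rangi's share ($672,000) is divided into 2 shares of $336,000: Yseult takes $336,000; Hector's $336,000 share passes to Hector's issue.
Hector's share ($336,000) is divided into 3 shares of $112,000: Marit, Isolde, and Zane each take $112,000.
Pieter's share ($672,000) passes entirely to Gustav.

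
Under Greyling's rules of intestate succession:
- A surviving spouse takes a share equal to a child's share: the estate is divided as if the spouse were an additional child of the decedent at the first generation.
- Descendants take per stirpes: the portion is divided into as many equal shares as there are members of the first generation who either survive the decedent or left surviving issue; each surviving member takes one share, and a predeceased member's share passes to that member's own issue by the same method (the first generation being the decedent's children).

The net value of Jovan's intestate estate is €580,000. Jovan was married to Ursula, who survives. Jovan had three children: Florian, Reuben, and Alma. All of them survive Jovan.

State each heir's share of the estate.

Ursula: €145,000; Florian: €145,000; Reuben: €145,000; Alma: €145,000

The spouse counts as an additional share at the children's level, so there are 4 primary shares of €145,000. Ursula takes one such share (€145,000).
The children's combined portion (€435,000) is divided into 3 shares of €145,000: Florian, Reuben, and Alma each take €145,000.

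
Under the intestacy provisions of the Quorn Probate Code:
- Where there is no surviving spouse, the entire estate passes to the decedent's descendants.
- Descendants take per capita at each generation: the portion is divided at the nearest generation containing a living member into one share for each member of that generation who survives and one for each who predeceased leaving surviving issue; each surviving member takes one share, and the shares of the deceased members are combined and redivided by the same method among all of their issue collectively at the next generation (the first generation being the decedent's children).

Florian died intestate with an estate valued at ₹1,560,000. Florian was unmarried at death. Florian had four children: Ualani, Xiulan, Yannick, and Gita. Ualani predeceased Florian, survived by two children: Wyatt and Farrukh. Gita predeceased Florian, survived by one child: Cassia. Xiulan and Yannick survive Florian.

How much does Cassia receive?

Cassia receives ₹260,000.

The entire ₹1,560,000 passes to the descendants.
That amount (₹1,560,000) is divided at the children's generation into 4 shares of ₹390,000. Xiulan and Yannick each take ₹390,000. The 2 shares of the deceased (Ualani and Gita) are combined into a pool of ₹780,000.
That pool (₹780,000) is divided at the grandchildren's generation equally among Wyatt, Farrukh, and Cassia: ₹260,000 each.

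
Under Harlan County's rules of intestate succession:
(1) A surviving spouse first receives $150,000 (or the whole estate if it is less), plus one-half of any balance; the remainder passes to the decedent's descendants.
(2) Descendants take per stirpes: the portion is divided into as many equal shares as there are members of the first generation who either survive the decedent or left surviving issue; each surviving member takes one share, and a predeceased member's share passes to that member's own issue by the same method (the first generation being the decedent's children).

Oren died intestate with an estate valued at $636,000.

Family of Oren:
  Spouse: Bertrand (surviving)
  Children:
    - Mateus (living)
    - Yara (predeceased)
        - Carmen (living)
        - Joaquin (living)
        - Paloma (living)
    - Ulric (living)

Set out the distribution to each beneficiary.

Bertrand: $393,000; Mateus: $81,000; Carmen: $27,000; Joaquin: $27,000; Paloma: $27,000; Ulric: $81,000

Bertrand first takes $150,000, leaving a balance of $486,000. Bertrand then takes one-half of the balance ($243,000), for a total of $393,000. The remaining $243,000 passes to the descendants.
The descendants' portion ($243,000) is divided into 3 shares of $81,000: Mateus and Ulric each take $81,000; Yara's $81,000 share passes to Yara's issue.
Yara's share ($81,000) is divided into 3 shares of $27,000: Carmen, Joaquin, and Paloma each take $27,000.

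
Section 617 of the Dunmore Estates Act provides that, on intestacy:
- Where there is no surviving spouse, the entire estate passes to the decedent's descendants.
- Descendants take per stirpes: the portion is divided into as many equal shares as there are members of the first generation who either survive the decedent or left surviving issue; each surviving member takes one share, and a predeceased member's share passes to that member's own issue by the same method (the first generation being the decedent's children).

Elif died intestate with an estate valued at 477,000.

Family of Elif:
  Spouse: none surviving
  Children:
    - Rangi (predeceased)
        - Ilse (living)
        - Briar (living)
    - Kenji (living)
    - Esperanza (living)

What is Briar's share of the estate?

Briar receives 79,500.

The entire 477,000 passes to the descendants.
That amount (477,000) is divided into 3 shares of 159,000: Kenji and Esperanza each take 159,000; Rangi's 159,000 share passes to Rangi's issue.
Rangi's share (159,000) is divided into 2 shares of 79,500: Ilse and Briar each take 79,500.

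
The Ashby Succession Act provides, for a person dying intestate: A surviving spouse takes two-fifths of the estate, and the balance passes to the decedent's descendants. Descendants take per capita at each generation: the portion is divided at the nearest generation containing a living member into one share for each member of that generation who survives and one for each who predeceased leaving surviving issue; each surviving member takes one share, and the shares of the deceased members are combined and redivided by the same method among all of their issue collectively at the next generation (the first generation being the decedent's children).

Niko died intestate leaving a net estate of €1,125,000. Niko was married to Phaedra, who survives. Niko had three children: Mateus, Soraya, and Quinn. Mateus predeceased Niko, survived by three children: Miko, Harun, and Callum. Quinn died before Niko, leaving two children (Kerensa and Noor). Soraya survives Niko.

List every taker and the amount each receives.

Phaedra takes two-fifths of €1,125,000 = €450,000. The remaining €675,000 passes to the descendants.
The descendants' portion (€675,000) is divided at the children's generation into 3 shares of €225,000. Soraya takes €225,000. The 2 shares of the deceased (Mateus and Quinn) are combined into a pool of €450,000.
That pool (€450,000) is divided at the grandchildren's generation equally among Miko, Harun, Callum, Kerensa, and Noor: €90,000 each.

Phaedra: €450,000; Miko: €90,000; Harun: €90,000; Callum: €90,000; Soraya: €225,000; Kerensa: €90,000; Noor: €90,000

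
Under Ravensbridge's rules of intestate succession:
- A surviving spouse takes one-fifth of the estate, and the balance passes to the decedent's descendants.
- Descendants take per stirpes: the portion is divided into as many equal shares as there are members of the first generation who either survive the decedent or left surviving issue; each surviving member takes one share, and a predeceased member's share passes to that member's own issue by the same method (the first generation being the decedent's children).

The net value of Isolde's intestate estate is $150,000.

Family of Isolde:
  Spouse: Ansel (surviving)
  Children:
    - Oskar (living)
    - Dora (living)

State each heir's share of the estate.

Ansel takes one-fifth of $150,000 = $30,000. The remaining $120,000 passes to the descendants.
The descendants' portion ($120,000) is divided into 2 shares of $60,000: Oskar and Dora each take $60,000.

Ansel: $30,000; Oskar: $60,000; Dora: $60,000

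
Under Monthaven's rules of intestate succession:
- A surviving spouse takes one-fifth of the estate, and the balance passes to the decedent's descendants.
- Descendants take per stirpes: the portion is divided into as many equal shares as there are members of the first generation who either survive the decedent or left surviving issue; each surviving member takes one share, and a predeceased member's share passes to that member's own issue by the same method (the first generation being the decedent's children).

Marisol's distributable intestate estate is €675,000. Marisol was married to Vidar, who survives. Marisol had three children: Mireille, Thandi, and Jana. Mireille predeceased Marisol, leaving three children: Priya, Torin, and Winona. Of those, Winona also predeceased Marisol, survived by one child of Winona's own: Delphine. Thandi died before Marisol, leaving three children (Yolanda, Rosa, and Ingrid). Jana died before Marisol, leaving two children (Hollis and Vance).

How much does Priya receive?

Vidar takes one-fifth of €675,000 = €135,000. The remaining €540,000 passes to the descendants.
The descendants' portion (€540,000) is divided into 3 shares of €180,000: Mireille's €180,000 share passes to Mireille's issue; Thandi's €180,000 share passes to Thandi's issue; Jana's €180,000 share passes to Jana's issue.
Mireille's share (€180,000) is divided into 3 shares of €60,000: Priya and Torin each take €60,000; Winona's €60,000 share passes to Winona's issue.
Winona's share (€60,000) passes entirely to Delphine.
Thandi's share (€180,000) is divided into 3 shares of €60,000: Yolanda, Rosa, and Ingrid each take €60,000.
Jana's share (€180,000) is divided into 2 shares of €90,000: Hollis and Vance each take €90,000.

Priya receives €60,000.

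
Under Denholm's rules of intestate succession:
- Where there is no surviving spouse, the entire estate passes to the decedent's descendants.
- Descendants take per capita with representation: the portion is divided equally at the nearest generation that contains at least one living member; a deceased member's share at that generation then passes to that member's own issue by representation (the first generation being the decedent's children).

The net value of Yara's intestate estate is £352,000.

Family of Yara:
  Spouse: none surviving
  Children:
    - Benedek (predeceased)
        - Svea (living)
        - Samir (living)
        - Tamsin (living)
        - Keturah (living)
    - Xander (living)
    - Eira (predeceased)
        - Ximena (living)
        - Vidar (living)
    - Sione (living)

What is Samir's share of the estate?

Samir receives £22,000.

The entire £352,000 passes to the descendants.
That amount (£352,000) is divided into 4 shares of £88,000: Xander and Sione each take £88,000; Benedek's £88,000 share passes to Benedek's issue; Eira's £88,000 share passes to Eira's issue.
Benedek's share (£88,000) is divided into 4 shares of £22,000: Svea, Samir, Tamsin, and Keturah each take £22,000.
Eira's share (£88,000) is divided into 2 shares of £44,000: Ximena and Vidar each take £44,000.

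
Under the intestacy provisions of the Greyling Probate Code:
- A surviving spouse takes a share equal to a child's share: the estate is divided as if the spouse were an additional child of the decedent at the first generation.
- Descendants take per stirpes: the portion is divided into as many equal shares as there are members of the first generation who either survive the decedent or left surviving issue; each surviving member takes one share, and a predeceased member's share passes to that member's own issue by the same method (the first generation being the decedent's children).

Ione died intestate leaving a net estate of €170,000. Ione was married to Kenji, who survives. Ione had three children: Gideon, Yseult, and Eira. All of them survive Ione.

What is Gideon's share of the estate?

Gideon receives €42,500.

The spouse counts as an additional share at the children's level, so there are 4 primary shares of €42,500. Kenji takes one such share (€42,500).
The children's combined portion (€127,500) is divided into 3 shares of €42,500: Gideon, Yseult, and Eira each take €42,500.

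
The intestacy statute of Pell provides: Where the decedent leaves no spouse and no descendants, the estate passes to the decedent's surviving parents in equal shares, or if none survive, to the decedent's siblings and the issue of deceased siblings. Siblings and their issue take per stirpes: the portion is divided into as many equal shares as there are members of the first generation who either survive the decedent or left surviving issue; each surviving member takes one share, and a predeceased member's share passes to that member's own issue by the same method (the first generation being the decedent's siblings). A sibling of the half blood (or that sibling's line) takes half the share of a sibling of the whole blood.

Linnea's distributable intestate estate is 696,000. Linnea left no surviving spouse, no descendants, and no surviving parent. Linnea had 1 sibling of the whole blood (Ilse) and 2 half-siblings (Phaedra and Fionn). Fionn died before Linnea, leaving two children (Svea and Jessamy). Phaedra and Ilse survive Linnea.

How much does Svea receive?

The entire 696,000 passes to the siblings and their issue.
Counting each half-blood sibling's line as half a unit, there are 2 units in 696,000, so one unit is 348,000. Whole-blood lines (Ilse) take 348,000 each; half-blood lines (Phaedra and Fionn) take 174,000 each.
Fionn's share (174,000) is divided into 2 shares of 87,000: Svea and Jessamy each take 87,000.

Svea receives 87,000.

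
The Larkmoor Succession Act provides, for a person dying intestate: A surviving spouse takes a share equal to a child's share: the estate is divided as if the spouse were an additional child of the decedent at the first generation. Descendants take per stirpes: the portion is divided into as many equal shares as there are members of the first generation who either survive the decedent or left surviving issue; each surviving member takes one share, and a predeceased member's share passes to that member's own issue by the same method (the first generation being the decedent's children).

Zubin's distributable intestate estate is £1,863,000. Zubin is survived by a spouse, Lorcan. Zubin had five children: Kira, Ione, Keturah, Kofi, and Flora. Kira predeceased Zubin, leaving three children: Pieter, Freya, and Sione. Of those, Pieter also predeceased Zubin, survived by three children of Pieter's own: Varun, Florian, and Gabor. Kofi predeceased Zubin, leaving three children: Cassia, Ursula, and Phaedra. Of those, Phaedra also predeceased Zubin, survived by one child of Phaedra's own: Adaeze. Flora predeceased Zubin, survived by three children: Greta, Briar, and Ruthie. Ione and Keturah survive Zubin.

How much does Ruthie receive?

The spouse counts as an additional share at the children's level, so there are 6 primary shares of £310,500. Lorcan takes one such share (£310,500).
The children's combined portion (£1,552,500) is divided into 5 shares of £310,500: Ione and Keturah each take £310,500; Kira's £310,500 share passes to Kira's issue; Kofi's £310,500 share passes to Kofi's issue; Flora's £310,500 share passes to Flora's issue.
Kira's share (£310,500) is divided into 3 shares of £103,500: Freya and Sione each take £103,500; Pieter's £103,500 share passes to Pieter's issue.
Pieter's share (£103,500) is divided into 3 shares of £34,500: Varun, Florian, and Gabor each take £34,500.
Kofi's share (£310,500) is divided into 3 shares of £103,500: Cassia and Ursula each take £103,500; Phaedra's £103,500 share passes to Phaedra's issue.
Phaedra's share (£103,500) passes entirely to Adaeze.
Flora's share (£310,500) is divided into 3 shares of £103,500: Greta, Briar, and Ruthie each take £103,500.

Ruthie receives £103,500.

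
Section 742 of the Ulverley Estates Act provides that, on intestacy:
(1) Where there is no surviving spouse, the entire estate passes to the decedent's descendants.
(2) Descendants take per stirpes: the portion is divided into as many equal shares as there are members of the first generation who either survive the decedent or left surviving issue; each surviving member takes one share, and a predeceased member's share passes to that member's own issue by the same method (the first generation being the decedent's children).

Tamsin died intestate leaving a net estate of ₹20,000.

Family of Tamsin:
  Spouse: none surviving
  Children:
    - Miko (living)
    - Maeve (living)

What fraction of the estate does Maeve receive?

Maeve receives 1/2 of the estate.

The entire ₹20,000 passes to the descendants.
That amount (₹20,000) is divided into 2 shares of ₹10,000: Miko and Maeve each take ₹10,000.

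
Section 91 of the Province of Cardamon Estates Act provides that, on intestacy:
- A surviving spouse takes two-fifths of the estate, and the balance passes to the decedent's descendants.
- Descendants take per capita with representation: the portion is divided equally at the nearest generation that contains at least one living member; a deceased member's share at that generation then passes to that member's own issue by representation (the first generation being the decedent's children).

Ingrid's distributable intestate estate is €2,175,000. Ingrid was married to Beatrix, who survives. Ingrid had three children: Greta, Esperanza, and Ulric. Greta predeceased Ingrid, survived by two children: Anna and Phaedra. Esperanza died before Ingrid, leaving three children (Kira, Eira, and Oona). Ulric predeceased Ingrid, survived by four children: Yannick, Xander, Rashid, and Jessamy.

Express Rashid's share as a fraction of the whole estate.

Beatrix takes two-fifths of €2,175,000 = €870,000. The remaining €1,305,000 passes to the descendants.
No child survives, so the initial division is made at the grandchildren's generation.
The descendants' portion (€1,305,000) is divided into 9 shares of €145,000: Anna, Phaedra, Kira, Eira, Oona, Yannick, Xander, Rashid, and Jessamy each take €145,000.

Rashid receives 1/15 of the estate.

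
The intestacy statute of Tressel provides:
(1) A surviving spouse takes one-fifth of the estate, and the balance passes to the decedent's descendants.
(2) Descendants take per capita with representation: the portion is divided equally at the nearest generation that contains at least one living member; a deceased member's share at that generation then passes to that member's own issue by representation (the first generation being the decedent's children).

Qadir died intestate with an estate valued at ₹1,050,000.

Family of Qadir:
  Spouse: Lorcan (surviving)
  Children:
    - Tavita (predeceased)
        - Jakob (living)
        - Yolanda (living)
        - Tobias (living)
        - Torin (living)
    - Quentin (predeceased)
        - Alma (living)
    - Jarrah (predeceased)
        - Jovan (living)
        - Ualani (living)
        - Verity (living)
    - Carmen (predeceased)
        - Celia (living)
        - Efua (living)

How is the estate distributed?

Lorcan: ₹210,000; Jakob: ₹84,000; Yolanda: ₹84,000; Tobias: ₹84,000; Torin: ₹84,000; Alma: ₹84,000; Jovan: ₹84,000; Ualani: ₹84,000; Verity: ₹84,000; Celia: ₹84,000; Efua: ₹84,000

Lorcan takes one-fifth of ₹1,050,000 = ₹210,000. The remaining ₹840,000 passes to the descendants.
No child survives, so the initial division is made at the grandchildren's generation.
The descendants' portion (₹840,000) is divided into 10 shares of ₹84,000: Jakob, Yolanda, Tobias, Torin, Alma, Jovan, Ualani, Verity, Celia, and Efua each take ₹84,000.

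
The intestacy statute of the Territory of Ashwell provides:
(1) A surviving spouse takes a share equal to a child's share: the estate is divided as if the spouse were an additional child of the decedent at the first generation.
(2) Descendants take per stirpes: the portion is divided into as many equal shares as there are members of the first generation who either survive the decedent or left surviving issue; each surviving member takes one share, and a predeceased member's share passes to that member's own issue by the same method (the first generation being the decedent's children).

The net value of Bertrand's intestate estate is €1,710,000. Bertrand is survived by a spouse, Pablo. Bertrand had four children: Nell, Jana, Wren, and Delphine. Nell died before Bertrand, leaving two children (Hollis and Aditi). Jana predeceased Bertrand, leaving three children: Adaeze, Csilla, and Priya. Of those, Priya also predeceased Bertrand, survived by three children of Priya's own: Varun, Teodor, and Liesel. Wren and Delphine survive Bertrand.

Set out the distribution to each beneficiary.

The spouse counts as an additional share at the children's level, so there are 5 primary shares of €342,000. Pablo takes one such share (€342,000).
The children's combined portion (€1,368,000) is divided into 4 shares of €342,000: Wren and Delphine each take €342,000; Nell's €342,000 share passes to Nell's issue; Jana's €342,000 share passes to Jana's issue.
Nell's share (€342,000) is divided into 2 shares of €171,000: Hollis and Aditi each take €171,000.
Jana's share (€342,000) is divided into 3 shares of €114,000: Adaeze and Csilla each take €114,000; Priya's €114,000 share passes to Priya's issue.
Priya's share (€114,000) is divided into 3 shares of €38,000: Varun, Teodor, and Liesel each take €38,000.

Pablo: €342,000; Hollis: €171,000; Aditi: €171,000; Adaeze: €114,000; Csilla: €114,000; Varun: €38,000; Teodor: €38,000; Liesel: €38,000; Wren: €342,000; Delphine: €342,000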